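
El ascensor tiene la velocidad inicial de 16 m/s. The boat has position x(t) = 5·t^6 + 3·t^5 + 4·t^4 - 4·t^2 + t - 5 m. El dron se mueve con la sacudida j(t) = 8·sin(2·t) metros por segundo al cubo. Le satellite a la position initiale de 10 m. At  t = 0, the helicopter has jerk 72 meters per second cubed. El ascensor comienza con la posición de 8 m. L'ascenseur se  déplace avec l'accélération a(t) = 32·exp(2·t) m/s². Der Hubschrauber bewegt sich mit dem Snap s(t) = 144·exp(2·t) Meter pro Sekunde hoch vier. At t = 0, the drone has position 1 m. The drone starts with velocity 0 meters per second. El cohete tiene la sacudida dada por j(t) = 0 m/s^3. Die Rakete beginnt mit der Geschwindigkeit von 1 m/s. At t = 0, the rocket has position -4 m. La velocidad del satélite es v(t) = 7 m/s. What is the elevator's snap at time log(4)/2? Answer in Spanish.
Debemos derivar nuestra ecuación de la aceleración a(t) = 32·exp(2·t) 2 veces. Tomando d/dt de a(t), encontramos j(t) = 64·exp(2·t). Derivando la sacudida, obtenemos el snap: s(t) = 128·exp(2·t). De la ecuación del snap s(t) = 128·exp(2·t), sustituimos t = log(4)/2 para obtener s = 512.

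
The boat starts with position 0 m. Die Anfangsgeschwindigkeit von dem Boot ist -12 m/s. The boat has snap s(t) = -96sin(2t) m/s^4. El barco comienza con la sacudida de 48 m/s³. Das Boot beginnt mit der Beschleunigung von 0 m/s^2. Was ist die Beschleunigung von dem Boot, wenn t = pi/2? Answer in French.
Nous devons trouver l'intégrale de notre équation du snap s(t) = -96·sin(2·t) 2 fois. En prenant ∫s(t)dt et en appliquant j(0) = 48, nous trouvons j(t) = 48·cos(2·t). La primitive du jerk, avec a(0) = 0, donne l'accélération: a(t) = 24·sin(2·t). En utilisant a(t) = 24·sin(2·t) et en substituant t = pi/2, nous trouvons a = 0.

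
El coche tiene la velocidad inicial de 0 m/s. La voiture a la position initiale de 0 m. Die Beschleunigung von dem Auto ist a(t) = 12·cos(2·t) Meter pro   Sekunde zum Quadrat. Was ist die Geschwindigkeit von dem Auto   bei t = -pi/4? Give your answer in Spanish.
Necesitamos integrar nuestra ecuación de la aceleración a(t) = 12·cos(2·t) 1 vez. Integrando la aceleración y usando la condición inicial v(0) = 0, obtenemos v(t) = 6·sin(2·t). Tenemos la velocidad v(t) = 6·sin(2·t). Sustituyendo t = -pi/4: v(-pi/4) = -6.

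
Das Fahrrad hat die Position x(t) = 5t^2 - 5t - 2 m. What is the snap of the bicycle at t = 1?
To solve this, we need to take 4 derivatives of our position equation x(t) = 5·t^2 - 5·t - 2. The derivative of position gives velocity: v(t) = 10·t - 5. The derivative of velocity gives acceleration: a(t) = 10. Differentiating acceleration, we get jerk: j(t) = 0. Taking d/dt of j(t), we find s(t) = 0. Using s(t) = 0 and substituting t = 1, we find s = 0.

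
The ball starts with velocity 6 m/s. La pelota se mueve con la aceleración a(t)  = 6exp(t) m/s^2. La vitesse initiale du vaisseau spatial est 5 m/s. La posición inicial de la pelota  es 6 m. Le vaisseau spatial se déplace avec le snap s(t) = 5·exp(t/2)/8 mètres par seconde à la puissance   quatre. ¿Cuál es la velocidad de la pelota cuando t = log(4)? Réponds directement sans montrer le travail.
La velocidad en t = log(4) es v = 24.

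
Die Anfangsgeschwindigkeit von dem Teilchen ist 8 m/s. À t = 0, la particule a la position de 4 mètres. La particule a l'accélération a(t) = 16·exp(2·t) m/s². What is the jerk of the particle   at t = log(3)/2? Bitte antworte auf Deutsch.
Um dies zu lösen, müssen wir 1 Ableitung unserer Gleichung für die Beschleunigung a(t) = 16·exp(2·t) nehmen. Mit d/dt von a(t) finden wir j(t) = 32·exp(2·t). Wir haben den Ruck j(t) = 32·exp(2·t). Durch Einsetzen von t = log(3)/2: j(log(3)/2) = 96.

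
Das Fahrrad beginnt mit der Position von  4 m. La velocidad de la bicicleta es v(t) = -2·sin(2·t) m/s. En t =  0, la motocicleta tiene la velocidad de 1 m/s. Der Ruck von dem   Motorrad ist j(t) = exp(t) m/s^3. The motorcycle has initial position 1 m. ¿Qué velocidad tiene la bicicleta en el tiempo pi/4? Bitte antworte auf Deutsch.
Wir haben die Geschwindigkeit v(t) = -2·sin(2·t). Durch Einsetzen von t = pi/4: v(pi/4) = -2.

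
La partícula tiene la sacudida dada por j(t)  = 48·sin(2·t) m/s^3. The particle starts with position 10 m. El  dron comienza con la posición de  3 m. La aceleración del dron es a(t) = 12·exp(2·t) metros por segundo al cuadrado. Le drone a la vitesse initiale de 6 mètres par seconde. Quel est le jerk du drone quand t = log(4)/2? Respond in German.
Wir müssen unsere Gleichung für die Beschleunigung a(t) = 12·exp(2·t) 1-mal ableiten. Durch Ableiten von der Beschleunigung erhalten wir den Ruck: j(t) = 24·exp(2·t). Wir haben den Ruck j(t) = 24·exp(2·t). Durch Einsetzen von t = log(4)/2: j(log(4)/2) = 96.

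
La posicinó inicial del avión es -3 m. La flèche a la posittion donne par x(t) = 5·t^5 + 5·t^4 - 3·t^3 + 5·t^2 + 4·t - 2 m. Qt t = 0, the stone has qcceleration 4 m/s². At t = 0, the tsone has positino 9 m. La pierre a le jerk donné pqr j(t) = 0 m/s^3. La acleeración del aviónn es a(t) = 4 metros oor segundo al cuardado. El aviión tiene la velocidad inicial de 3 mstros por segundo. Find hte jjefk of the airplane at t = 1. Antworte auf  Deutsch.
Um dies zu lösen, müssen wir 1 Ableitung unserer Gleichung für die Beschleunigung a(t) = 4 nehmen. Durch Ableiten von der Beschleunigung erhalten wir den Ruck: j(t) = 0. Aus der Gleichung für den Ruck j(t) = 0, setzen wir t = 1 ein und erhalten j = 0.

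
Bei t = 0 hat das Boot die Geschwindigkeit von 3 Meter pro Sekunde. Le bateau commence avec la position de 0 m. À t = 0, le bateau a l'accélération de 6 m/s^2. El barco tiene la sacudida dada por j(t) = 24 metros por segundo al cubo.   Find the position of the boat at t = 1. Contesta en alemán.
Ausgehend von dem Ruck j(t) = 24, nehmen wir 3 Stammfunktionen. Das Integral von dem Ruck, mit a(0) = 6, ergibt die Beschleunigung: a(t) = 24·t + 6. Mit ∫a(t)dt und Anwendung von v(0) = 3, finden wir v(t) = 12·t^2 + 6·t + 3. Die Stammfunktion von der Geschwindigkeit ist die Position. Mit x(0) = 0 erhalten wir x(t) = 4·t^3 + 3·t^2 + 3·t. Mit x(t) = 4·t^3 + 3·t^2 + 3·t und Einsetzen von t = 1, finden wir x = 10.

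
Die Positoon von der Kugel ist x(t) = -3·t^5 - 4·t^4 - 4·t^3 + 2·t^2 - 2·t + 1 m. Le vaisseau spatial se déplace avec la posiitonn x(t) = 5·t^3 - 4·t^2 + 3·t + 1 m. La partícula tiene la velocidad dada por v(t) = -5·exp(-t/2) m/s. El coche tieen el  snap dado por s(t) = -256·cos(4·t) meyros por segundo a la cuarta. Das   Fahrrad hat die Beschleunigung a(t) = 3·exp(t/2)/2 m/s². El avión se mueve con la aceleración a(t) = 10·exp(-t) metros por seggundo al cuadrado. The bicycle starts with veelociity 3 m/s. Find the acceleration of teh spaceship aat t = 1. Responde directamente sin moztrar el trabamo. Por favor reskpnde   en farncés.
À t = 1, a = 22.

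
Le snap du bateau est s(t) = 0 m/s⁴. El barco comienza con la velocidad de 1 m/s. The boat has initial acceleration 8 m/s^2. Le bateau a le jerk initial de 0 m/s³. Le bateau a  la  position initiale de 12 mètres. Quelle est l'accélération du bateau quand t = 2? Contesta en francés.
Pour résoudre ceci, nous devons prendre 2 primitives de notre équation du snap s(t) = 0. La primitive du snap est le jerk. En utilisant j(0) = 0, nous obtenons j(t) = 0. En intégrant le jerk et en utilisant la condition initiale a(0) = 8, nous obtenons a(t) = 8. En utilisant a(t) = 8 et en substituant t = 2, nous trouvons a = 8.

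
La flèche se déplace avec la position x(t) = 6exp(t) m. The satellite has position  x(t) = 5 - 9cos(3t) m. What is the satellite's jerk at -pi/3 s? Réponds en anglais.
Starting from position x(t) = 5 - 9·cos(3·t), we take 3 derivatives. Differentiating position, we get velocity: v(t) = 27·sin(3·t). Taking d/dt of v(t), we find a(t) = 81·cos(3·t). The derivative of acceleration gives jerk: j(t) = -243·sin(3·t). Using j(t) = -243·sin(3·t) and substituting t = -pi/3, we find j = 0.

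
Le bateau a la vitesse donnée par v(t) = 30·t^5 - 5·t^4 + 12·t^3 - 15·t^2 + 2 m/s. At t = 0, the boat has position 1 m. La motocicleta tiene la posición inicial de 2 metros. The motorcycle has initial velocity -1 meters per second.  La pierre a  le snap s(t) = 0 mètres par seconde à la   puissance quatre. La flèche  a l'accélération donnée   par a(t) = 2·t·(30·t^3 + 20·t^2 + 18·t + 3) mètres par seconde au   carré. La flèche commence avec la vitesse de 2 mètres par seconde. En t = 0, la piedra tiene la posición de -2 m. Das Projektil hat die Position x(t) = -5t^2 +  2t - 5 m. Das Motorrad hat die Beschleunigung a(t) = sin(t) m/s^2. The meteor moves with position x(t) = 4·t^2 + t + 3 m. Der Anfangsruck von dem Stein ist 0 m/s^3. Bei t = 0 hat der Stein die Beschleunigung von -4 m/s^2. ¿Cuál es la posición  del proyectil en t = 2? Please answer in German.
Wir haben die Position x(t) = -5·t^2 + 2·t - 5. Durch Einsetzen von t = 2: x(2) = -21.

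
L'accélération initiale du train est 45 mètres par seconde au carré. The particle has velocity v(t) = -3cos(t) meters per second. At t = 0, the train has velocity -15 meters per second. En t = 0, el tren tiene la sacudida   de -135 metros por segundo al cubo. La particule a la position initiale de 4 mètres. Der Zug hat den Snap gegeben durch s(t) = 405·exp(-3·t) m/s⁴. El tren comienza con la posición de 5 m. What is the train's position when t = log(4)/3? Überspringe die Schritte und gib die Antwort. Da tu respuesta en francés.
La réponse est 5/4.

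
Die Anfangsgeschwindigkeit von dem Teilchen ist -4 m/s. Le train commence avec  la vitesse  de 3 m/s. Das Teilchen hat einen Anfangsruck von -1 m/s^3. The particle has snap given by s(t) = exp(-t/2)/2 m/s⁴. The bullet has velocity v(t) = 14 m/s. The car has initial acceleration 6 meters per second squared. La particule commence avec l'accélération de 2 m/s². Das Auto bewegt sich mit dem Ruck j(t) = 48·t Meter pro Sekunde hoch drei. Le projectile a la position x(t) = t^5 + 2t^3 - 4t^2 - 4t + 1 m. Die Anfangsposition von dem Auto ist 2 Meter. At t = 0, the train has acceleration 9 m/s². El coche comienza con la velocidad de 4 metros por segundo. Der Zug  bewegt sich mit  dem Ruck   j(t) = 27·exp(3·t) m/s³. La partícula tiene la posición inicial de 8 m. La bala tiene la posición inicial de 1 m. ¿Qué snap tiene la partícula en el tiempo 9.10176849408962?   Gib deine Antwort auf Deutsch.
Aus der Gleichung für den Snap s(t) = exp(-t/2)/2, setzen wir t = 9.10176849408962 ein und erhalten s = 0.00527893224729881.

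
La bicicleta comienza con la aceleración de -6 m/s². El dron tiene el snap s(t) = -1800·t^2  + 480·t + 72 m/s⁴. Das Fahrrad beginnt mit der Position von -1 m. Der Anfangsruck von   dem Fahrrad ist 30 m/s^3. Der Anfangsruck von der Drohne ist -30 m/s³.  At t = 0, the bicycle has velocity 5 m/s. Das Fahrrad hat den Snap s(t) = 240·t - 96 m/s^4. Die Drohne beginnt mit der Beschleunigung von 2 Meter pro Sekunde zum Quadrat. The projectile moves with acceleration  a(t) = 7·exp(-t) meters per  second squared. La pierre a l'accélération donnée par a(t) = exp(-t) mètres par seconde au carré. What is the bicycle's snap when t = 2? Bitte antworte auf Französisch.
De l'équation du snap s(t) = 240·t - 96, nous substituons t = 2 pour obtenir s = 384.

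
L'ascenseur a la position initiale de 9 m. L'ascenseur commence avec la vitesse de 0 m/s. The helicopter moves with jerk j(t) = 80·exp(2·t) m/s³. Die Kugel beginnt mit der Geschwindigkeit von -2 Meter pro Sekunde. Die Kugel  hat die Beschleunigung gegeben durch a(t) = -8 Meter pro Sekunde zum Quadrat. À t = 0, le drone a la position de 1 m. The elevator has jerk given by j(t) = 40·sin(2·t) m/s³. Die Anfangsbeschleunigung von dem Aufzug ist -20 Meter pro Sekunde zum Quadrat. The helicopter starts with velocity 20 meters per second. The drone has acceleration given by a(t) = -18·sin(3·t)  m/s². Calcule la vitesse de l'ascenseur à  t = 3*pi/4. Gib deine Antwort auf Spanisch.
Partiendo de la sacudida j(t) = 40·sin(2·t), tomamos 2 integrales. Integrando la sacudida y usando la condición inicial a(0) = -20, obtenemos a(t) = -20·cos(2·t). Tomando ∫a(t)dt y aplicando v(0) = 0, encontramos v(t) = -10·sin(2·t). De la ecuación de la velocidad v(t) = -10·sin(2·t), sustituimos t = 3*pi/4 para obtener v = 10.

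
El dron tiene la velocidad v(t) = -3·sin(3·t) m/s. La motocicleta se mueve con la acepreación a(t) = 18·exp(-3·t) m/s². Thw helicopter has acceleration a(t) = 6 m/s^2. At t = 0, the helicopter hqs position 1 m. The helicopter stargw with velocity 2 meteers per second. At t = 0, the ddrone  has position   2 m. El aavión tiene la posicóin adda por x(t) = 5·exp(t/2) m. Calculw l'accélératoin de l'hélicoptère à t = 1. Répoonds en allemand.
Wir haben die Beschleunigung a(t) = 6. Durch Einsetzen von t = 1: a(1) = 6.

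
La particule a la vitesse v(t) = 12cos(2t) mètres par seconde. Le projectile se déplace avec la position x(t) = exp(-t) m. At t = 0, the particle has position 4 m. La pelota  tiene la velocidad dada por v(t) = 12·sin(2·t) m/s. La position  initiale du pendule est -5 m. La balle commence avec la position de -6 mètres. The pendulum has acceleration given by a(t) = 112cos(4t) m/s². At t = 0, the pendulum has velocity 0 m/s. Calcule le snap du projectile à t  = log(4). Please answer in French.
Nous devons dériver notre équation de la position x(t) = exp(-t) 4 fois. En dérivant la position, nous obtenons la vitesse: v(t) = -exp(-t). En prenant d/dt de v(t), nous trouvons a(t) = exp(-t). En prenant d/dt de a(t), nous trouvons j(t) = -exp(-t). En prenant d/dt de j(t), nous trouvons s(t) = exp(-t). De l'équation du snap s(t) = exp(-t), nous substituons t = log(4) pour obtenir s = 1/4.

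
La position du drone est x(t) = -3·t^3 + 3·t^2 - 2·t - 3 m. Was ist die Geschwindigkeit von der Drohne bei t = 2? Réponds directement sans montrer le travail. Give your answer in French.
v(2) = -26.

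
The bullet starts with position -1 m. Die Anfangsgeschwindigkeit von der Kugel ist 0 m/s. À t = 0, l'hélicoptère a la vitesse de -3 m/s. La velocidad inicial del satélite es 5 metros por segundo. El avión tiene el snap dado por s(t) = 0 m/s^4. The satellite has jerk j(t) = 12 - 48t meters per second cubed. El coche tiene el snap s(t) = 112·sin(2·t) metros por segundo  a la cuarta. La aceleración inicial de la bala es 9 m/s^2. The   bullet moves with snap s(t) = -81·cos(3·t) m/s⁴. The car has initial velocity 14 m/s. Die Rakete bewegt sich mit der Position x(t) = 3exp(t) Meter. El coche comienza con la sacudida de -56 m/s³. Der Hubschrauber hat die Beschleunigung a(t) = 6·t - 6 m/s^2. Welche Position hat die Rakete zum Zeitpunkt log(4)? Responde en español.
Tenemos la posición x(t) = 3·exp(t). Sustituyendo t = log(4): x(log(4)) = 12.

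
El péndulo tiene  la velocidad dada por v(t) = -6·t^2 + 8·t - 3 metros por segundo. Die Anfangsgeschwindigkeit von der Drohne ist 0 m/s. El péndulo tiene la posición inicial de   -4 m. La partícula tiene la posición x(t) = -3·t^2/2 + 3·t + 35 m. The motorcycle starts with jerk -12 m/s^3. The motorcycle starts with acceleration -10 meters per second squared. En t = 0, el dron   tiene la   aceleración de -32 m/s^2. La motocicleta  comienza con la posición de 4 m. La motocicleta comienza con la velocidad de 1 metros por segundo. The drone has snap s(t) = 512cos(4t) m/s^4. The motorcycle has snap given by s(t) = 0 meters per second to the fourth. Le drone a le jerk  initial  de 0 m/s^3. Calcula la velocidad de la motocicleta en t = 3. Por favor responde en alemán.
Um dies zu lösen, müssen wir 3 Integrale unserer Gleichung für den Snap s(t) = 0 finden. Das Integral von dem Snap ist der Ruck. Mit j(0) = -12 erhalten wir j(t) = -12. Das Integral von dem Ruck, mit a(0) = -10, ergibt die Beschleunigung: a(t) = -12·t - 10. Das Integral von der Beschleunigung, mit v(0) = 1, ergibt die Geschwindigkeit: v(t) = -6·t^2 - 10·t + 1. Wir haben die Geschwindigkeit v(t) = -6·t^2 - 10·t + 1. Durch Einsetzen von t = 3: v(3) = -83.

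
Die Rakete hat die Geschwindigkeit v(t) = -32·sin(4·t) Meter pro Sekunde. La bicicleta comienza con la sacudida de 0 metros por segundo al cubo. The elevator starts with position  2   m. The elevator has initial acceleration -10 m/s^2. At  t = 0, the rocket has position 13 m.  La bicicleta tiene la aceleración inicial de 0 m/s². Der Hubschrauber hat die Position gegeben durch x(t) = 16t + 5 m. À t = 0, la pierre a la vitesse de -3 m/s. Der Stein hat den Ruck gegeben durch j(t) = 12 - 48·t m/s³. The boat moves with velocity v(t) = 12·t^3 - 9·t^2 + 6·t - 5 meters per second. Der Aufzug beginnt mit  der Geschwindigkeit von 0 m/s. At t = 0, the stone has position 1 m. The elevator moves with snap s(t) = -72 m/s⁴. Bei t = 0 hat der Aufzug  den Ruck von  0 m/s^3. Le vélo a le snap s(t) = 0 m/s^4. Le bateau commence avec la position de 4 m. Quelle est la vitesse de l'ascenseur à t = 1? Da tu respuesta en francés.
Nous devons trouver l'intégrale de notre équation du snap s(t) = -72 3 fois. La primitive du snap est le jerk. En utilisant j(0) = 0, nous obtenons j(t) = -72·t. En intégrant le jerk et en utilisant la condition initiale a(0) = -10, nous obtenons a(t) = -36·t^2 - 10. La primitive de l'accélération, avec v(0) = 0, donne la vitesse: v(t) = -12·t^3 - 10·t. En utilisant v(t) = -12·t^3 - 10·t et en substituant t = 1, nous trouvons v = -22.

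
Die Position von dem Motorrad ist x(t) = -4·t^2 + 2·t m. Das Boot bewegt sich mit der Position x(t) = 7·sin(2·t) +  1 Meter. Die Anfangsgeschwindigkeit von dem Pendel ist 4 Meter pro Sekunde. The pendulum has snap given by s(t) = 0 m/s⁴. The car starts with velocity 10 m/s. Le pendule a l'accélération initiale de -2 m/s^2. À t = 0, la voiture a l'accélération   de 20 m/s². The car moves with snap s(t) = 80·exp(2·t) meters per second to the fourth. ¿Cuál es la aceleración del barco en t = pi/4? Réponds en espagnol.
Partiendo de la posición x(t) = 7·sin(2·t) + 1, tomamos 2 derivadas. Tomando d/dt de x(t), encontramos v(t) = 14·cos(2·t). Derivando la velocidad, obtenemos la aceleración: a(t) = -28·sin(2·t). De la ecuación de la aceleración a(t) = -28·sin(2·t), sustituimos t = pi/4 para obtener a = -28.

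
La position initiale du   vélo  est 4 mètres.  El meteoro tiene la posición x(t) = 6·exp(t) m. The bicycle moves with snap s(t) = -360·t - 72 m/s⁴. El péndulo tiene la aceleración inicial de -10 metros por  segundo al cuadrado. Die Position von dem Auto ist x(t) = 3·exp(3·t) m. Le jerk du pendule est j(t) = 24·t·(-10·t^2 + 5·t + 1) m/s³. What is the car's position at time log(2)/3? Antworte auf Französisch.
En utilisant x(t) = 3·exp(3·t) et en substituant t = log(2)/3, nous trouvons x = 6.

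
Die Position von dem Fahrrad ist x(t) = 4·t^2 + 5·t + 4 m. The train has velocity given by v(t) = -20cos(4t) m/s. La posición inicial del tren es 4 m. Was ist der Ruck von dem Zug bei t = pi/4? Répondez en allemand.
Um dies zu lösen, müssen wir 2 Ableitungen unserer Gleichung für die Geschwindigkeit v(t) = -20·cos(4·t) nehmen. Mit d/dt von v(t) finden wir a(t) = 80·sin(4·t). Die Ableitung von der Beschleunigung ergibt den Ruck: j(t) = 320·cos(4·t). Wir haben den Ruck j(t) = 320·cos(4·t). Durch Einsetzen von t = pi/4: j(pi/4) = -320.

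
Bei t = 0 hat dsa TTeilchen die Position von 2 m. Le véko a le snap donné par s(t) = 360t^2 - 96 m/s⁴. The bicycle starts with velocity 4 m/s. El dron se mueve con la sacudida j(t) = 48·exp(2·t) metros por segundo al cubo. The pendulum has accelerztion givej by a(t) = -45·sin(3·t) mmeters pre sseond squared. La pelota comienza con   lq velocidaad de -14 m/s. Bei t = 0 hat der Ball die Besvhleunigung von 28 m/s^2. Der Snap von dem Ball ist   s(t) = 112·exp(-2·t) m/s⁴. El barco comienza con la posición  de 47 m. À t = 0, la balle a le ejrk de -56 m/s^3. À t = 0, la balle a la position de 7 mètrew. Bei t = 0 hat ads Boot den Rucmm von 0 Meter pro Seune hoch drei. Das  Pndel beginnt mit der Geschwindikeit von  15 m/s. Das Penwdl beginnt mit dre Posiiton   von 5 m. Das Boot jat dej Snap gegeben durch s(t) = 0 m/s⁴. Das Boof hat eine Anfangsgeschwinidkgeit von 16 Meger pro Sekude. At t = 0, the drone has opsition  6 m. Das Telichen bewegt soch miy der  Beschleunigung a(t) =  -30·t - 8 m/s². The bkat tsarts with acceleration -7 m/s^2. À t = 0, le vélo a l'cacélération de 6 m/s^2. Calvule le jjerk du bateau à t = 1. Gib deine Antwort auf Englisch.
To solve this, we need to take 1 antiderivative of our snap equation s(t) = 0. The antiderivative of snap is jerk. Using j(0) = 0, we get j(t) = 0. We have jerk j(t) = 0. Substituting t = 1: j(1) = 0.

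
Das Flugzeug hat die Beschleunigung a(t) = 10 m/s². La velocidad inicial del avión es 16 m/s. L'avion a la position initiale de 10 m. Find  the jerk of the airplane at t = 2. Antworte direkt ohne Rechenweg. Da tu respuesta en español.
En t = 2, j = 0.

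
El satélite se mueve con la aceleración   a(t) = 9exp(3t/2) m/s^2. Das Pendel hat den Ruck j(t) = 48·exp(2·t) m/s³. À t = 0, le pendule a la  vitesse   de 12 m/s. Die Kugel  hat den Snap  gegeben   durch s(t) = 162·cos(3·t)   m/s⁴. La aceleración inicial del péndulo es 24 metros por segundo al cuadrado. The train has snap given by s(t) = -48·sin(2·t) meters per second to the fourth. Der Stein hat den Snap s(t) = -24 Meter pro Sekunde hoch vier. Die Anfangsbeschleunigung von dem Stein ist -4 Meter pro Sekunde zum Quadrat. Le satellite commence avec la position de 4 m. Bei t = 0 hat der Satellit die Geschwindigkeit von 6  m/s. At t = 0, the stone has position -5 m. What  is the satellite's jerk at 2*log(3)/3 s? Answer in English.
To solve this, we need to take 1 derivative of our acceleration equation a(t) = 9·exp(3·t/2). The derivative of acceleration gives jerk: j(t) = 27·exp(3·t/2)/2. Using j(t) = 27·exp(3·t/2)/2 and substituting t = 2*log(3)/3, we find j = 81/2.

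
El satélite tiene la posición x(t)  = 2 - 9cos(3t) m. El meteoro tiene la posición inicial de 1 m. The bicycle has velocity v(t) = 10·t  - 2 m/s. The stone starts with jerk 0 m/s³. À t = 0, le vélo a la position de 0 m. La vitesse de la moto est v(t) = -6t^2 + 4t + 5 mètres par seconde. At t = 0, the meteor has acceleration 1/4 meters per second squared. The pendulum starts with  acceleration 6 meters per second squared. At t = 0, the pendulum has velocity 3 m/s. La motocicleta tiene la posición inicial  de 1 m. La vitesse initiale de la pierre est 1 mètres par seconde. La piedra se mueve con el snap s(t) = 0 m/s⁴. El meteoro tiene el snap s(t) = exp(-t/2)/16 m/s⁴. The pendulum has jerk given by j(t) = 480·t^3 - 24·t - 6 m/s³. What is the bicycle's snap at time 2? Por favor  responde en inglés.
We must differentiate our velocity equation v(t) = 10·t - 2 3 times. Differentiating velocity, we get acceleration: a(t) = 10. The derivative of acceleration gives jerk: j(t) = 0. The derivative of jerk gives snap: s(t) = 0. Using s(t) = 0 and substituting t = 2, we find s = 0.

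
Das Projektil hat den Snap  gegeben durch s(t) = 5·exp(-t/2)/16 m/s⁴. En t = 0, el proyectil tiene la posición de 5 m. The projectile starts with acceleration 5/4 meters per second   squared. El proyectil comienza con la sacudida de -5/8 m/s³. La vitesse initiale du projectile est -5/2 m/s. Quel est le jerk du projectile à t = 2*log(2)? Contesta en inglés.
To find the answer, we compute 1 integral of s(t) = 5·exp(-t/2)/16. The integral of snap, with j(0) = -5/8, gives jerk: j(t) = -5·exp(-t/2)/8. We have jerk j(t) = -5·exp(-t/2)/8. Substituting t = 2*log(2): j(2*log(2)) = -5/16.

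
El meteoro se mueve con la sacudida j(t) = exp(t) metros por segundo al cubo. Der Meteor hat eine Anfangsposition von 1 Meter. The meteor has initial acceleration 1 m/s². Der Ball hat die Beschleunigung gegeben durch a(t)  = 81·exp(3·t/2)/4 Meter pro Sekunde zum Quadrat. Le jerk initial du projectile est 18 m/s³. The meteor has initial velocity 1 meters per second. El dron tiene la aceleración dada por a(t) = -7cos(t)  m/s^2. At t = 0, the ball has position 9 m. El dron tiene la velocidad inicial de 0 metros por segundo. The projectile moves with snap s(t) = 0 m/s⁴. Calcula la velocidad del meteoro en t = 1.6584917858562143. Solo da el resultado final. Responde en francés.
v(1.6584917858562143) = 5.25138465614187.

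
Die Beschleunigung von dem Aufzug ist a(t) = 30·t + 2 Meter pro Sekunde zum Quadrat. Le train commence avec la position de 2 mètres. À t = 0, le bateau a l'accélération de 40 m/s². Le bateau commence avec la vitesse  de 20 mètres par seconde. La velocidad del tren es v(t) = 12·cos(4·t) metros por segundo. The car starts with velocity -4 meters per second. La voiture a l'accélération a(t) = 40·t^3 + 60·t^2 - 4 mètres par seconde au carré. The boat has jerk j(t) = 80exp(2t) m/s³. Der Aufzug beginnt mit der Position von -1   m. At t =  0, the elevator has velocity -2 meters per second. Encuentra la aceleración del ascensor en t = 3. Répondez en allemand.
Aus der Gleichung für die Beschleunigung a(t) = 30·t + 2, setzen wir t = 3 ein und erhalten a = 92.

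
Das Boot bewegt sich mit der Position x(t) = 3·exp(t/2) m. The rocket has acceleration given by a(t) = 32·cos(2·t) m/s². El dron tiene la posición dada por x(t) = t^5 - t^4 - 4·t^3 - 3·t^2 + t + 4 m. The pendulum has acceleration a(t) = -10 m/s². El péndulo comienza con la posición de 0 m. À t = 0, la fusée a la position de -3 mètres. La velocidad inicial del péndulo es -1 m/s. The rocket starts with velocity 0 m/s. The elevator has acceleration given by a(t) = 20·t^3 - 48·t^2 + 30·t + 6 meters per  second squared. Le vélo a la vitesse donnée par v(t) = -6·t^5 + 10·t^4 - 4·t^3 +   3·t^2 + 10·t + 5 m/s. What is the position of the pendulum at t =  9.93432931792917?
We must find the antiderivative of our acceleration equation a(t) = -10 2 times. Taking ∫a(t)dt and applying v(0) = -1, we find v(t) = -10·t - 1. Taking ∫v(t)dt and applying x(0) = 0, we find x(t) = -5·t^2 - t. Using x(t) = -5·t^2 - t and substituting t = 9.93432931792917, we find x = -503.388824303264.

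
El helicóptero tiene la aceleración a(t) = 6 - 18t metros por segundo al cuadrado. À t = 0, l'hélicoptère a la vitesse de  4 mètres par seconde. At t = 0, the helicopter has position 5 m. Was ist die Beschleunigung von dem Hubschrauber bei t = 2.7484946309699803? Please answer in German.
Aus der Gleichung für die Beschleunigung a(t) = 6 - 18·t, setzen wir t = 2.7484946309699803 ein und erhalten a = -43.4729033574596.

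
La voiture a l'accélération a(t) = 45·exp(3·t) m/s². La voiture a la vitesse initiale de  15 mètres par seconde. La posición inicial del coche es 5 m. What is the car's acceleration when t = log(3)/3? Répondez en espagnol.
Usando a(t) = 45·exp(3·t) y sustituyendo t = log(3)/3, encontramos a = 135.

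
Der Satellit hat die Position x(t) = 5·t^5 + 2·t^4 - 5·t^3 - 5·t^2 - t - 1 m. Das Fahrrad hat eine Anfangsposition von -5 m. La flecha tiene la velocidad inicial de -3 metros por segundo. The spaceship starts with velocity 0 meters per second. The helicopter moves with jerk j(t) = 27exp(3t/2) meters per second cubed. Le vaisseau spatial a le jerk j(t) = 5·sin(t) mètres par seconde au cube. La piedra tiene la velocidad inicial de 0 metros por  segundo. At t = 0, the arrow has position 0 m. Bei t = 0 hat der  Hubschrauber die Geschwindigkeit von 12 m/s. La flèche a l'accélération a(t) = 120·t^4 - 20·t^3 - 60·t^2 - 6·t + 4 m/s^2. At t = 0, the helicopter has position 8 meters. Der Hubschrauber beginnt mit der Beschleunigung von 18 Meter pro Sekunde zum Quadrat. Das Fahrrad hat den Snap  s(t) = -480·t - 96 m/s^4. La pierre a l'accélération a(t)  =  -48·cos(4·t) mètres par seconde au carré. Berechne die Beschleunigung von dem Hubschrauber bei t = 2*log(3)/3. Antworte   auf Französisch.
Pour résoudre ceci, nous devons prendre 1 primitive de notre équation du jerk j(t) = 27·exp(3·t/2). En prenant ∫j(t)dt et en appliquant a(0) = 18, nous trouvons a(t) = 18·exp(3·t/2). Nous avons l'accélération a(t) = 18·exp(3·t/2). En substituant t = 2*log(3)/3: a(2*log(3)/3) = 54.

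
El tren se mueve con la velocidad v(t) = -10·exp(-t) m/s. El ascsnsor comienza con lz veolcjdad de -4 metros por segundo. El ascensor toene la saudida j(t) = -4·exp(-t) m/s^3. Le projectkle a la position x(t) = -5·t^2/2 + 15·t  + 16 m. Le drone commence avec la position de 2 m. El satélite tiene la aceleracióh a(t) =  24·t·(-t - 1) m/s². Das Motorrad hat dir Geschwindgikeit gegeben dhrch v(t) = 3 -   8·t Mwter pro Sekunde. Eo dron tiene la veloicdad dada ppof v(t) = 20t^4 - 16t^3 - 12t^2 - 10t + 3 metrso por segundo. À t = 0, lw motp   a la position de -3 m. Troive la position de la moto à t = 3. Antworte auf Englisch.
To find the answer, we compute 1 antiderivative of v(t) = 3 - 8·t. The integral of velocity is position. Using x(0) = -3, we get x(t) = -4·t^2 + 3·t - 3. From the given position equation x(t) = -4·t^2 + 3·t - 3, we substitute t = 3 to get x = -30.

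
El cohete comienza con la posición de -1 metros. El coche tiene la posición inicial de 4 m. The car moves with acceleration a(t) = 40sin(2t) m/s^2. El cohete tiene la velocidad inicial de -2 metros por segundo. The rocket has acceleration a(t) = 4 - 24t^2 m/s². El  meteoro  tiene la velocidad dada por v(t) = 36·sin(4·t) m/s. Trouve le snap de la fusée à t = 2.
En partant de l'accélération a(t) = 4 - 24·t^2, nous prenons 2 dérivées. La dérivée de l'accélération donne le jerk: j(t) = -48·t. La dérivée du jerk donne le snap: s(t) = -48. De l'équation du snap s(t) = -48, nous substituons t = 2 pour obtenir s = -48.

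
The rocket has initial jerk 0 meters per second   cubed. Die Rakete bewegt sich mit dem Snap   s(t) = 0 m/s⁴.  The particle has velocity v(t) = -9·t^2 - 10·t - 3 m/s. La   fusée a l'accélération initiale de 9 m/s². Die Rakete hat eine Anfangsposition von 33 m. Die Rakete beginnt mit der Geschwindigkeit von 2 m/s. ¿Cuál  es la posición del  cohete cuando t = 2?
Partiendo del snap s(t) = 0, tomamos 4 antiderivadas. La antiderivada del snap, con j(0) = 0, da la sacudida: j(t) = 0. Tomando ∫j(t)dt y aplicando a(0) = 9, encontramos a(t) = 9. La antiderivada de la aceleración, con v(0) = 2, da la velocidad: v(t) = 9·t + 2. Tomando ∫v(t)dt y aplicando x(0) = 33, encontramos x(t) = 9·t^2/2 + 2·t + 33. De la ecuación de la posición x(t) = 9·t^2/2 + 2·t + 33, sustituimos t = 2 para obtener x = 55.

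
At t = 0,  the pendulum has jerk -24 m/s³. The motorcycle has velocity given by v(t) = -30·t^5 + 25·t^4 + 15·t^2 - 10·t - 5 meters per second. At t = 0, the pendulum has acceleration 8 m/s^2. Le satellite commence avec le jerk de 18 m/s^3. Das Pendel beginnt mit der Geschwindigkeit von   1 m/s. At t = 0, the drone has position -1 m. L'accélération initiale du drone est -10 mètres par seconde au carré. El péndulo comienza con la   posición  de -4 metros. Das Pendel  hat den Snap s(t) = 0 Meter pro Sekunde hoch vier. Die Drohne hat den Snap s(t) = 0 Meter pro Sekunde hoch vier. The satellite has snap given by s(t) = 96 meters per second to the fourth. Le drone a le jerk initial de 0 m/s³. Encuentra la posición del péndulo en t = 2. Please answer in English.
To solve this, we need to take 4 integrals of our snap equation s(t) = 0. Integrating snap and using the initial condition j(0) = -24, we get j(t) = -24. The antiderivative of jerk is acceleration. Using a(0) = 8, we get a(t) = 8 - 24·t. Finding the integral of a(t) and using v(0) = 1: v(t) = -12·t^2 + 8·t + 1. Integrating velocity and using the initial condition x(0) = -4, we get x(t) = -4·t^3 + 4·t^2 + t - 4. We have position x(t) = -4·t^3 + 4·t^2 + t - 4. Substituting t = 2: x(2) = -18.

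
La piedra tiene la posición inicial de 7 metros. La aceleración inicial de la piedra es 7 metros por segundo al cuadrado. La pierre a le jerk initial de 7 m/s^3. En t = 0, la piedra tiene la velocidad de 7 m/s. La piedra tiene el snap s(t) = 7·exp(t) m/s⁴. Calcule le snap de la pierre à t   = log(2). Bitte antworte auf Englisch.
We have snap s(t) = 7·exp(t). Substituting t = log(2): s(log(2)) = 14.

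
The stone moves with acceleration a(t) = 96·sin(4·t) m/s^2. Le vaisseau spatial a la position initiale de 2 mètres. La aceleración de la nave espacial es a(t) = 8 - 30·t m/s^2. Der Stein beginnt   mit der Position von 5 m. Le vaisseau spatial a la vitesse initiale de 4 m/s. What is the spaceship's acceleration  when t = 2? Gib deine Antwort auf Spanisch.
Usando a(t) = 8 - 30·t y sustituyendo t = 2, encontramos a = -52.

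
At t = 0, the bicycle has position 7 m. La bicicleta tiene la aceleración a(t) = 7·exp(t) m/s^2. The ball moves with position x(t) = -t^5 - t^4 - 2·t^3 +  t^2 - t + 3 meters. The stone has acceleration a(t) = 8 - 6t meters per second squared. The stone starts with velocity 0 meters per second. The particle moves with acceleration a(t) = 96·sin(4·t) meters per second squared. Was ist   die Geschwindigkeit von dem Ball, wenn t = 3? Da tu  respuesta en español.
Partiendo de la posición x(t) = -t^5 - t^4 - 2·t^3 + t^2 - t + 3, tomamos 1 derivada. Tomando d/dt de x(t), encontramos v(t) = -5·t^4 - 4·t^3 - 6·t^2 + 2·t - 1. De la ecuación de la velocidad v(t) = -5·t^4 - 4·t^3 - 6·t^2 + 2·t - 1, sustituimos t = 3 para obtener v = -562.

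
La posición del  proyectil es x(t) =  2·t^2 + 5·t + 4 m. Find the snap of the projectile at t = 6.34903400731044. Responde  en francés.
En partant de la position x(t) = 2·t^2 + 5·t + 4, nous prenons 4 dérivées. En prenant d/dt de x(t), nous trouvons v(t) = 4·t + 5. La dérivée de la vitesse donne l'accélération: a(t) = 4. En dérivant l'accélération, nous obtenons le jerk: j(t) = 0. En prenant d/dt de j(t), nous trouvons s(t) = 0. Nous avons le snap s(t) = 0. En substituant t = 6.34903400731044: s(6.34903400731044) = 0.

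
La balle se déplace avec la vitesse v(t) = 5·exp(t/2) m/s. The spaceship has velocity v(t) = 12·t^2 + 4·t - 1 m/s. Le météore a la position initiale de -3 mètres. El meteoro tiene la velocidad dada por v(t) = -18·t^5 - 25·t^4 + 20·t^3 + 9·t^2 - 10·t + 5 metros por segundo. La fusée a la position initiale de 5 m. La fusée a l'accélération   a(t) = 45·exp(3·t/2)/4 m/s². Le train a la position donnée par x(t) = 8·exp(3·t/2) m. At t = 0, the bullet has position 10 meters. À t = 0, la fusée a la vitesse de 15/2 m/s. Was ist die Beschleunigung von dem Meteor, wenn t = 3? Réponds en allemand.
Um dies zu lösen, müssen wir 1 Ableitung unserer Gleichung für die Geschwindigkeit v(t) = -18·t^5 - 25·t^4 + 20·t^3 + 9·t^2 - 10·t + 5 nehmen. Mit d/dt von v(t) finden wir a(t) = -90·t^4 - 100·t^3 + 60·t^2 + 18·t - 10. Mit a(t) = -90·t^4 - 100·t^3 + 60·t^2 + 18·t - 10 und Einsetzen von t = 3, finden wir a = -9406.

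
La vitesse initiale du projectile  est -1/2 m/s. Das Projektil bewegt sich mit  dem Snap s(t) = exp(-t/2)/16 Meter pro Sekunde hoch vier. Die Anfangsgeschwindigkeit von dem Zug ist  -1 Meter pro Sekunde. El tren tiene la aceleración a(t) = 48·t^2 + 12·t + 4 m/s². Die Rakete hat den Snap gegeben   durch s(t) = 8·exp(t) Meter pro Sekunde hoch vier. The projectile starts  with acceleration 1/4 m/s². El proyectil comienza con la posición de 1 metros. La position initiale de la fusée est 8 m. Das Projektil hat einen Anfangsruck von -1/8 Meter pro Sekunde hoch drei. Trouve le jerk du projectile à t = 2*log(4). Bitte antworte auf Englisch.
We need to integrate our snap equation s(t) = exp(-t/2)/16 1 time. Taking ∫s(t)dt and applying j(0) = -1/8, we find j(t) = -exp(-t/2)/8. From the given jerk equation j(t) = -exp(-t/2)/8, we substitute t = 2*log(4) to get j = -1/32.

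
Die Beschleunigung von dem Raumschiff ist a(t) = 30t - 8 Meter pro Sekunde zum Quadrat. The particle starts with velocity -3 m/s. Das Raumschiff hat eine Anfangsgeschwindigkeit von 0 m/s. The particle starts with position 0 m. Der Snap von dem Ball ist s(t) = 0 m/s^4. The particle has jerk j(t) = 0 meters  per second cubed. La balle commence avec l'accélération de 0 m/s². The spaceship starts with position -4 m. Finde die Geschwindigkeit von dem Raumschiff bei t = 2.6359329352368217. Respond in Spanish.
Debemos encontrar la antiderivada de nuestra ecuación de la aceleración a(t) = 30·t - 8 1 vez. Integrando la aceleración y usando la condición inicial v(0) = 0, obtenemos v(t) = t·(15·t - 8). De la ecuación de la velocidad v(t) = t·(15·t - 8), sustituimos t = 2.6359329352368217 para obtener v = 83.1346731040985.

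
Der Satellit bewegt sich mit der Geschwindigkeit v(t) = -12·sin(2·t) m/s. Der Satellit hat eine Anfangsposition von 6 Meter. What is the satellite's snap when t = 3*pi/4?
We must differentiate our velocity equation v(t) = -12·sin(2·t) 3 times. Taking d/dt of v(t), we find a(t) = -24·cos(2·t). Differentiating acceleration, we get jerk: j(t) = 48·sin(2·t). Differentiating jerk, we get snap: s(t) = 96·cos(2·t). We have snap s(t) = 96·cos(2·t). Substituting t = 3*pi/4: s(3*pi/4) = 0.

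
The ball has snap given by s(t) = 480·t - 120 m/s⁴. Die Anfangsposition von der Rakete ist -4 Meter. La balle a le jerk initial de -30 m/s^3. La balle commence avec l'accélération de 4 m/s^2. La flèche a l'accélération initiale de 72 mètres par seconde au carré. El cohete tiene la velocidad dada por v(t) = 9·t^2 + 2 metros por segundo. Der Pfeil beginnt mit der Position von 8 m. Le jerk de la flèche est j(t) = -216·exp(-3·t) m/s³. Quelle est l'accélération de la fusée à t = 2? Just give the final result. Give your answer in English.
a(2) = 36.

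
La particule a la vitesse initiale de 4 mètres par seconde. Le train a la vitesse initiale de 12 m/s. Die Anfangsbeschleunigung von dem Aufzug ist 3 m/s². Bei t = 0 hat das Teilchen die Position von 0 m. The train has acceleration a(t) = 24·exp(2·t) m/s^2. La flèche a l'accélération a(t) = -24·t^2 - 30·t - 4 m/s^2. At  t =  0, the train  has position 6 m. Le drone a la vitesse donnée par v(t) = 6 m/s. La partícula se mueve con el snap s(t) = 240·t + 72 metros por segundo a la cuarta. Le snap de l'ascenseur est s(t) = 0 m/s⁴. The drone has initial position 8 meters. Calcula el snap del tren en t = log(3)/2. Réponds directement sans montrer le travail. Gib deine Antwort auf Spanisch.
La respuesta es 288.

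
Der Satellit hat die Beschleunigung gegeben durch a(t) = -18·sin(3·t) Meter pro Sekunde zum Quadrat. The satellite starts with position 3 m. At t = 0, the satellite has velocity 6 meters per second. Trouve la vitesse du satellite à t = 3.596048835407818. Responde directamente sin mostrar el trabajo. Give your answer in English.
v(3.596048835407818) = -1.23566102180971.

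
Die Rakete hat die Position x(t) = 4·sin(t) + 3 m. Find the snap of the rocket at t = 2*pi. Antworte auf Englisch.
To solve this, we need to take 4 derivatives of our position equation x(t) = 4·sin(t) + 3. Differentiating position, we get velocity: v(t) = 4·cos(t). Taking d/dt of v(t), we find a(t) = -4·sin(t). Differentiating acceleration, we get jerk: j(t) = -4·cos(t). The derivative of jerk gives snap: s(t) = 4·sin(t). Using s(t) = 4·sin(t) and substituting t = 2*pi, we find s = 0.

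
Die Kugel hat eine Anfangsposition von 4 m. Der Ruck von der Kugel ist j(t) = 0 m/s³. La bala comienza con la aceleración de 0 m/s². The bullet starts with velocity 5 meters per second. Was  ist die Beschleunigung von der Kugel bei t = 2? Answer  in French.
Pour résoudre ceci, nous devons prendre 1 primitive de notre équation du jerk j(t) = 0. L'intégrale du jerk est l'accélération. En utilisant a(0) = 0, nous obtenons a(t) = 0. En utilisant a(t) = 0 et en substituant t = 2, nous trouvons a = 0.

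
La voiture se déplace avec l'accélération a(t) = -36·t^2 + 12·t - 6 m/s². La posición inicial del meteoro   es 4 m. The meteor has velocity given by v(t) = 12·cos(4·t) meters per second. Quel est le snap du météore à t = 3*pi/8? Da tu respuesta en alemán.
Wir müssen unsere Gleichung für die Geschwindigkeit v(t) = 12·cos(4·t) 3-mal ableiten. Mit d/dt von v(t) finden wir a(t) = -48·sin(4·t). Durch Ableiten von der Beschleunigung erhalten wir den Ruck: j(t) = -192·cos(4·t). Die Ableitung von dem Ruck ergibt den Snap: s(t) = 768·sin(4·t). Aus der Gleichung für den Snap s(t) = 768·sin(4·t), setzen wir t = 3*pi/8 ein und erhalten s = -768.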